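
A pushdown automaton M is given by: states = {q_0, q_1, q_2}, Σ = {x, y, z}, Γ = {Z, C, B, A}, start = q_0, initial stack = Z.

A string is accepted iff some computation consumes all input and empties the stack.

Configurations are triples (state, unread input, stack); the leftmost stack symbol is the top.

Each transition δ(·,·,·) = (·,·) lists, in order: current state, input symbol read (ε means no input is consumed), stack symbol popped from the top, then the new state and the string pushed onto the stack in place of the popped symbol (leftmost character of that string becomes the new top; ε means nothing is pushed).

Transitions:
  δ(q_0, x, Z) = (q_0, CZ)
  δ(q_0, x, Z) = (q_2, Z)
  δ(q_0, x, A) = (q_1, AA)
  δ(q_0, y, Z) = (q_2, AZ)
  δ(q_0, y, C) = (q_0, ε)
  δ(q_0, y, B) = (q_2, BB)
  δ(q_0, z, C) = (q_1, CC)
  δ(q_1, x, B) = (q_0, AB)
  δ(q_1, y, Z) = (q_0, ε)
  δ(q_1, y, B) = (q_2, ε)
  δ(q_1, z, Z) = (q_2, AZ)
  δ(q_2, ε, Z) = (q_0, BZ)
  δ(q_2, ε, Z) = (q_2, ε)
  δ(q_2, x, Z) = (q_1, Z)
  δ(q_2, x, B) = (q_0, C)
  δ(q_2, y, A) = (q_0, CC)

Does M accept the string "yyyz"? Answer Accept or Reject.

Reject

No computation consumes all input and empties the stack.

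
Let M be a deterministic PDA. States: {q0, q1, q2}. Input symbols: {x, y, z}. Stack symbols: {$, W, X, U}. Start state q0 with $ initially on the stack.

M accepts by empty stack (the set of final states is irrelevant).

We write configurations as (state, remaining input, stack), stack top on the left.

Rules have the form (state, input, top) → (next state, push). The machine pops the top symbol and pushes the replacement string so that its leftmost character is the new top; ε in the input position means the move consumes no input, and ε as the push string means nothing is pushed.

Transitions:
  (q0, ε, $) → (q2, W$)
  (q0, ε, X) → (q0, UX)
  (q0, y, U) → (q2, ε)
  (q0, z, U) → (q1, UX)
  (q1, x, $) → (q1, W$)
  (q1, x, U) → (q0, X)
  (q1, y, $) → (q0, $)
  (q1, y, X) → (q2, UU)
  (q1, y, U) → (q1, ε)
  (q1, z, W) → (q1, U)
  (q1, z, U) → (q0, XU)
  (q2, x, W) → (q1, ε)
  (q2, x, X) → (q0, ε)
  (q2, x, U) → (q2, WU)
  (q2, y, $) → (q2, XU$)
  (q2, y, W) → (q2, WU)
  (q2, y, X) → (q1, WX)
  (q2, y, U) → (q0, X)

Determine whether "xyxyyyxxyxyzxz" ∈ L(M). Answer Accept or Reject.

(q0, xyxyyyxxyxyzxz, $)
  ε-move, top $: go to q2, push W$ → (q2, xyxyyyxxyxyzxz, W$)
  read x, top W: go to q1, push ε → (q1, yxyyyxxyxyzxz, $)
  read y, top $: go to q0, push $ → (q0, xyyyxxyxyzxz, $)
  ε-move, top $: go to q2, push W$ → (q2, xyyyxxyxyzxz, W$)
  read x, top W: go to q1, push ε → (q1, yyyxxyxyzxz, $)
  read y, top $: go to q0, push $ → (q0, yyxxyxyzxz, $)
  ε-move, top $: go to q2, push W$ → (q2, yyxxyxyzxz, W$)
  read y, top W: go to q2, push WU → (q2, yxxyxyzxz, WU$)
  read y, top W: go to q2, push WU → (q2, xxyxyzxz, WUU$)
  read x, top W: go to q1, push ε → (q1, xyxyzxz, UU$)
  read x, top U: go to q0, push X → (q0, yxyzxz, XU$)
  ε-move, top X: go to q0, push UX → (q0, yxyzxz, UXU$)
  read y, top U: go to q2, push ε → (q2, xyzxz, XU$)
  read x, top X: go to q0, push ε → (q0, yzxz, U$)
  read y, top U: go to q2, push ε → (q2, zxz, $)
No transition applies at (q2, zxz, $); input not fully consumed.

Reject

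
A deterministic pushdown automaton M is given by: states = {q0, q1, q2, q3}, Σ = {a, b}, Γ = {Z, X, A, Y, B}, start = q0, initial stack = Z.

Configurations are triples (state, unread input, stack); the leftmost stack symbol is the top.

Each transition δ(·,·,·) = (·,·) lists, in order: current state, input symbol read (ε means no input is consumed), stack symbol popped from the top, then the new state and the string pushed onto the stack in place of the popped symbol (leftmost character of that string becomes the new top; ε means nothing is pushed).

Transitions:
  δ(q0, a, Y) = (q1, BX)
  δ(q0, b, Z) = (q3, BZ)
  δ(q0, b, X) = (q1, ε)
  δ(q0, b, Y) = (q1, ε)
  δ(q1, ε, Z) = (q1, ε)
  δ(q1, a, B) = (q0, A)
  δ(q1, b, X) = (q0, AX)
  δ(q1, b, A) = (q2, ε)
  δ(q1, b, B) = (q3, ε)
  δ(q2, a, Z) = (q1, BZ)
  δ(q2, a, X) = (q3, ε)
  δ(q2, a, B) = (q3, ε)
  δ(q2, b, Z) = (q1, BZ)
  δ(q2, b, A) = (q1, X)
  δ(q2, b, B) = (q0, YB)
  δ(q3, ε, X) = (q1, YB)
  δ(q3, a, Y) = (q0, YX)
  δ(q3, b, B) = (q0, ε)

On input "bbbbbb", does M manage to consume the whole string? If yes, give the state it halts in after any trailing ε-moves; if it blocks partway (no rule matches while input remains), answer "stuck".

q0

(q0, bbbbbb, Z) ⊢ (q3, bbbbb, BZ) ⊢ (q0, bbbb, Z) ⊢ (q3, bbb, BZ) ⊢ (q0, bb, Z) ⊢ (q3, b, BZ) ⊢ (q0, ε, Z)
All input consumed; M is in state q0.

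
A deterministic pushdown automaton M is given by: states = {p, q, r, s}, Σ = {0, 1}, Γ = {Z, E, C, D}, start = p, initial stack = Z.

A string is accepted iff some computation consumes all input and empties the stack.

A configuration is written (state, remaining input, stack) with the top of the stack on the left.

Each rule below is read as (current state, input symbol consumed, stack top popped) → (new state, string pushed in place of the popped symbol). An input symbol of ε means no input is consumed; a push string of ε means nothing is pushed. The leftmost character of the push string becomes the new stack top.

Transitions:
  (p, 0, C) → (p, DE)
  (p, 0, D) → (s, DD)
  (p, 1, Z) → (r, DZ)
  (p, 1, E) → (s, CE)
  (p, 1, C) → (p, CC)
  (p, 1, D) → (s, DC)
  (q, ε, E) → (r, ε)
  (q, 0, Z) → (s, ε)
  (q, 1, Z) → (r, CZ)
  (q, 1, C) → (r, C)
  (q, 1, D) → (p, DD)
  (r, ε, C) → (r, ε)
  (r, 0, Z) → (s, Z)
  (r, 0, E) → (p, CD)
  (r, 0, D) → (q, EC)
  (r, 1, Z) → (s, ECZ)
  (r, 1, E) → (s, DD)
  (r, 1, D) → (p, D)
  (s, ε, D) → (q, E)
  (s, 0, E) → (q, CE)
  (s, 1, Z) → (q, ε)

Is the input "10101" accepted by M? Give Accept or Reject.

Reject

(p, 10101, Z) ⊢ (r, 0101, DZ) ⊢ (q, 101, ECZ) ⊢ (r, 101, CZ) ⊢ (r, 101, Z) ⊢ (s, 01, ECZ) ⊢ (q, 1, CECZ) ⊢ (r, ε, CECZ) ⊢ (r, ε, ECZ)
All input consumed; stack is ECZ, not empty, and no further ε-move applies.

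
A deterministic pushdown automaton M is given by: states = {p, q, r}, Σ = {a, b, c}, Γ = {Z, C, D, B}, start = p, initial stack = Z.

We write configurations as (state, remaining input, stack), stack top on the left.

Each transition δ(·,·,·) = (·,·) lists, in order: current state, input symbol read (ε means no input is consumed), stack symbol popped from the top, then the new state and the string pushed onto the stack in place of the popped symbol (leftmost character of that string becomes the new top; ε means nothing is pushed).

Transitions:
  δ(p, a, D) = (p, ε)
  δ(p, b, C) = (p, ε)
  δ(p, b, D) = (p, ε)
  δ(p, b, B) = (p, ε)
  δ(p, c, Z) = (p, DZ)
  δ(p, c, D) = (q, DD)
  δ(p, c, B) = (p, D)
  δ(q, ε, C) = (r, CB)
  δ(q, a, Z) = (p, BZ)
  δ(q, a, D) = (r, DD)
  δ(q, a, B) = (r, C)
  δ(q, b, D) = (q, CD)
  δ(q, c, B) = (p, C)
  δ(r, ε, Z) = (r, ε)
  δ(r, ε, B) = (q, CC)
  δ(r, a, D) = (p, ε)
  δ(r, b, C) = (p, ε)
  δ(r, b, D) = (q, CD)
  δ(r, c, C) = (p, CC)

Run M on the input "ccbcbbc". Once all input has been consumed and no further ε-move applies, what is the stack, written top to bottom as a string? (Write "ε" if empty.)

(p, ccbcbbc, Z)
  read c, top Z: go to p, push DZ → (p, cbcbbc, DZ)
  read c, top D: go to q, push DD → (q, bcbbc, DDZ)
  read b, top D: go to q, push CD → (q, cbbc, CDDZ)
  ε-move, top C: go to r, push CB → (r, cbbc, CBDDZ)
  read c, top C: go to p, push CC → (p, bbc, CCBDDZ)
  read b, top C: go to p, push ε → (p, bc, CBDDZ)
  read b, top C: go to p, push ε → (p, c, BDDZ)
  read c, top B: go to p, push D → (p, ε, DDDZ)
All input consumed in state p with stack DDDZ.

DDDZ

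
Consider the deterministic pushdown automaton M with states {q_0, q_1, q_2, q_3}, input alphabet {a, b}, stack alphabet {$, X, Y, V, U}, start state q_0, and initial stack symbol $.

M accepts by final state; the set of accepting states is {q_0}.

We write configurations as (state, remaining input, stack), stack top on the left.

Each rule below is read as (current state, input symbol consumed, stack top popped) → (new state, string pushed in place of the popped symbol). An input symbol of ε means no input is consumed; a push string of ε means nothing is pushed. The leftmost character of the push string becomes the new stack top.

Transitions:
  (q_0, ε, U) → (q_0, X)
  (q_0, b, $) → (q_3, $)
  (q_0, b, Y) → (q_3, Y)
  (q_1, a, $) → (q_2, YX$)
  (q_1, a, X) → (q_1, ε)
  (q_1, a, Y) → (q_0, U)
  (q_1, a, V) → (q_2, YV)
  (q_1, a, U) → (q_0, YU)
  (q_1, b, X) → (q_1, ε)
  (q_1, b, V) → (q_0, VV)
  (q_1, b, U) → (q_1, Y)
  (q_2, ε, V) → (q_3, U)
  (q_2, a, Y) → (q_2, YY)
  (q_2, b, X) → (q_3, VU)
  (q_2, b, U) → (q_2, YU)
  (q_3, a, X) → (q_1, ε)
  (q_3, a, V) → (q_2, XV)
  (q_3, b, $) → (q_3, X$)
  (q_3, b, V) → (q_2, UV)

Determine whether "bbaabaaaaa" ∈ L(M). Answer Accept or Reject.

Reject

(q_0, bbaabaaaaa, $)
  read b, top $: go to q_3, push $ → (q_3, baabaaaaa, $)
  read b, top $: go to q_3, push X$ → (q_3, aabaaaaa, X$)
  read a, top X: go to q_1, push ε → (q_1, abaaaaa, $)
  read a, top $: go to q_2, push YX$ → (q_2, baaaaa, YX$)
No transition applies at (q_2, baaaaa, YX$); input not fully consumed.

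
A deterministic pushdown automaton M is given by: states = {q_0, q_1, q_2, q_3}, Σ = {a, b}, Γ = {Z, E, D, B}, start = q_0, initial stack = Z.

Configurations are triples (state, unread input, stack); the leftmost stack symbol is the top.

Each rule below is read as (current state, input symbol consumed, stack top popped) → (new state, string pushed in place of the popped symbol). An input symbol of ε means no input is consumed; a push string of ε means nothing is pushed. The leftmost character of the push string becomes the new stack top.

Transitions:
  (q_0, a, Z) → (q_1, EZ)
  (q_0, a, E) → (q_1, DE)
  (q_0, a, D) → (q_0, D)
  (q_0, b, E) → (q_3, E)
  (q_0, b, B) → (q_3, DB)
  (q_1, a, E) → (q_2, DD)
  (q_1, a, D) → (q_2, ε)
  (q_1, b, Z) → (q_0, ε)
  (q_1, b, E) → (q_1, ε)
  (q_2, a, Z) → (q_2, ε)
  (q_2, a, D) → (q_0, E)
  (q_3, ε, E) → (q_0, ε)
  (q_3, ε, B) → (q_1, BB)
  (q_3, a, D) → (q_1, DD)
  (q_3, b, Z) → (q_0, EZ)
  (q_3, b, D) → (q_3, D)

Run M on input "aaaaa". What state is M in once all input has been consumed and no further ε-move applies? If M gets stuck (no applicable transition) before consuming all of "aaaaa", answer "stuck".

(q_0, aaaaa, Z)
  read a, top Z: go to q_1, push EZ → (q_1, aaaa, EZ)
  read a, top E: go to q_2, push DD → (q_2, aaa, DDZ)
  read a, top D: go to q_0, push E → (q_0, aa, EDZ)
  read a, top E: go to q_1, push DE → (q_1, a, DEDZ)
  read a, top D: go to q_2, push ε → (q_2, ε, EDZ)
All input consumed; M is in state q_2.

q_2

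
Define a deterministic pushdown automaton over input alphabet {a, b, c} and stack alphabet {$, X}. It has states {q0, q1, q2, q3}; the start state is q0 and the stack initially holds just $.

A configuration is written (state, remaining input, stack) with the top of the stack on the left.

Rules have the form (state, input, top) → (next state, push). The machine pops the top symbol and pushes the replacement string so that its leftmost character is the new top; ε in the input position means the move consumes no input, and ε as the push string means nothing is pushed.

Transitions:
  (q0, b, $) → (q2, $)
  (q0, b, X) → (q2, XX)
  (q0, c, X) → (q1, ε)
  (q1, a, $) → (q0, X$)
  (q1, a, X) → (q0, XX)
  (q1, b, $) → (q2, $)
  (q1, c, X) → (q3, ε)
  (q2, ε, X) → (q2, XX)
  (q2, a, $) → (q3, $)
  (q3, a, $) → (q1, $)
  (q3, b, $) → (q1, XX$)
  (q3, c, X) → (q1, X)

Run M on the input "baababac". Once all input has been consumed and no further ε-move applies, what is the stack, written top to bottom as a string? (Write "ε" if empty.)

(q0, baababac, $)
  read b, top $: go to q2, push $ → (q2, aababac, $)
  read a, top $: go to q3, push $ → (q3, ababac, $)
  read a, top $: go to q1, push $ → (q1, babac, $)
  read b, top $: go to q2, push $ → (q2, abac, $)
  read a, top $: go to q3, push $ → (q3, bac, $)
  read b, top $: go to q1, push XX$ → (q1, ac, XX$)
  read a, top X: go to q0, push XX → (q0, c, XXX$)
  read c, top X: go to q1, push ε → (q1, ε, XX$)
All input consumed in state q1 with stack XX$.

XX$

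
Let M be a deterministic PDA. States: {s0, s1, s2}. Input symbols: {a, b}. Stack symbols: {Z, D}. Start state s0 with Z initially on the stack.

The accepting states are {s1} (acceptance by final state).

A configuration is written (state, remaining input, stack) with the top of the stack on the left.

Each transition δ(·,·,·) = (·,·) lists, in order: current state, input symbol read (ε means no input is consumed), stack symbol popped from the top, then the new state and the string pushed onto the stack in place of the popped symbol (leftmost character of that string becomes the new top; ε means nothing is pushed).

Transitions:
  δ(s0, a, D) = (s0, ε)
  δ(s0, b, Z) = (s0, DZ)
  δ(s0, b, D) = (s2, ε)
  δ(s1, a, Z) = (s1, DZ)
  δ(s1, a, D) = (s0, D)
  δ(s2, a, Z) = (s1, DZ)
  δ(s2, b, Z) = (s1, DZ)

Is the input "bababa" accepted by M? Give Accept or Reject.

(s0, bababa, Z)
  read b, top Z: go to s0, push DZ → (s0, ababa, DZ)
  read a, top D: go to s0, push ε → (s0, baba, Z)
  read b, top Z: go to s0, push DZ → (s0, aba, DZ)
  read a, top D: go to s0, push ε → (s0, ba, Z)
  read b, top Z: go to s0, push DZ → (s0, a, DZ)
  read a, top D: go to s0, push ε → (s0, ε, Z)
All input consumed; state s0 ∉ F and no further ε-move applies.

Reject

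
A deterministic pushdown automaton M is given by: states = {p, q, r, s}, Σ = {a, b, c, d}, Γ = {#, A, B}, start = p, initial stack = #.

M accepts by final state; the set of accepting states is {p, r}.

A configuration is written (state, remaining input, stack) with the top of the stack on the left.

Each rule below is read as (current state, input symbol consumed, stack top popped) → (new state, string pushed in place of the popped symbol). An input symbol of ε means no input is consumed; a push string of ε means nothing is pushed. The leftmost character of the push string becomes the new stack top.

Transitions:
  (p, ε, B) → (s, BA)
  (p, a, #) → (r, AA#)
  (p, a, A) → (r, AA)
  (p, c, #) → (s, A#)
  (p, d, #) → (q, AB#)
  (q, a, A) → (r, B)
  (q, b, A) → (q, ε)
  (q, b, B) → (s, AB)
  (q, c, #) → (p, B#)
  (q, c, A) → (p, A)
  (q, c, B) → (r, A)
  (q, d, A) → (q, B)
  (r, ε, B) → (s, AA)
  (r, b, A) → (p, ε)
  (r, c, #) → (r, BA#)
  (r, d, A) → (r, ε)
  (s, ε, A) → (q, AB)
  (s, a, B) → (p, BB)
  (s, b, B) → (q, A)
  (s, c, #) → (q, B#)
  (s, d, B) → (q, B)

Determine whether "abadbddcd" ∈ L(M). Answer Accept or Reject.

Accept

(p, abadbddcd, #)
  read a, top #: go to r, push AA# → (r, badbddcd, AA#)
  read b, top A: go to p, push ε → (p, adbddcd, A#)
  read a, top A: go to r, push AA → (r, dbddcd, AA#)
  read d, top A: go to r, push ε → (r, bddcd, A#)
  read b, top A: go to p, push ε → (p, ddcd, #)
  read d, top #: go to q, push AB# → (q, dcd, AB#)
  read d, top A: go to q, push B → (q, cd, BB#)
  read c, top B: go to r, push A → (r, d, AB#)
  read d, top A: go to r, push ε → (r, ε, B#)
All input consumed; state r ∈ F.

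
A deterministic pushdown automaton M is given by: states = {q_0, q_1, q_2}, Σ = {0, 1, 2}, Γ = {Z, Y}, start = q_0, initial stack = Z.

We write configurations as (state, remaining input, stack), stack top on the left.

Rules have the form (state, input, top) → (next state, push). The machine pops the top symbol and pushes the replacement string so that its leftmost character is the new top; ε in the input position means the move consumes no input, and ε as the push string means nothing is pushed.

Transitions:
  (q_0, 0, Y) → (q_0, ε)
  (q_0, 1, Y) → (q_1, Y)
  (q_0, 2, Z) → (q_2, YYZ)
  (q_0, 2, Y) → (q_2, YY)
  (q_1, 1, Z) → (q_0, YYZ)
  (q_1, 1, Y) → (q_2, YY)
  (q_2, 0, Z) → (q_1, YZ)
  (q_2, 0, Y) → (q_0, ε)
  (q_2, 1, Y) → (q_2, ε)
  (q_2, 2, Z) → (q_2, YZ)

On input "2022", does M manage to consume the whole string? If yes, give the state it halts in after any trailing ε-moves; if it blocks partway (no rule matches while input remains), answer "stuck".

(q_0, 2022, Z) ⊢ (q_2, 022, YYZ) ⊢ (q_0, 22, YZ) ⊢ (q_2, 2, YYZ)
No transition for (q_2, 2, top Y); M blocks with input 2 remaining.

stuck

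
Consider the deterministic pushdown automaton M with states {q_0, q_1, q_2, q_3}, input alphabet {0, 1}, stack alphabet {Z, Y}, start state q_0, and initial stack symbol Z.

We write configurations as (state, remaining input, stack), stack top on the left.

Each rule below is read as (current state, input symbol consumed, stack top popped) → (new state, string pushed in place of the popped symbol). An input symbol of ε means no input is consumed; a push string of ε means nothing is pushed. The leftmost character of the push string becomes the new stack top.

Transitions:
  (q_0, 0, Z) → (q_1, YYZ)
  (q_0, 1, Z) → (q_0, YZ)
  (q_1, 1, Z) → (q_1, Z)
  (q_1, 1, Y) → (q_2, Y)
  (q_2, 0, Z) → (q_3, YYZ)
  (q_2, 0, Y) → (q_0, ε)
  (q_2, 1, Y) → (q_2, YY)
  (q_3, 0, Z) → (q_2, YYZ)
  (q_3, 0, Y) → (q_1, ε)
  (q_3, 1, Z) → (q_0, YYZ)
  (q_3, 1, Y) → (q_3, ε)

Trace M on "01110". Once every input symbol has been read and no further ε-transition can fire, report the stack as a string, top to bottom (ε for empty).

(q_0, 01110, Z)
  read 0, top Z: go to q_1, push YYZ → (q_1, 1110, YYZ)
  read 1, top Y: go to q_2, push Y → (q_2, 110, YYZ)
  read 1, top Y: go to q_2, push YY → (q_2, 10, YYYZ)
  read 1, top Y: go to q_2, push YY → (q_2, 0, YYYYZ)
  read 0, top Y: go to q_0, push ε → (q_0, ε, YYYZ)
All input consumed in state q_0 with stack YYYZ.

YYYZ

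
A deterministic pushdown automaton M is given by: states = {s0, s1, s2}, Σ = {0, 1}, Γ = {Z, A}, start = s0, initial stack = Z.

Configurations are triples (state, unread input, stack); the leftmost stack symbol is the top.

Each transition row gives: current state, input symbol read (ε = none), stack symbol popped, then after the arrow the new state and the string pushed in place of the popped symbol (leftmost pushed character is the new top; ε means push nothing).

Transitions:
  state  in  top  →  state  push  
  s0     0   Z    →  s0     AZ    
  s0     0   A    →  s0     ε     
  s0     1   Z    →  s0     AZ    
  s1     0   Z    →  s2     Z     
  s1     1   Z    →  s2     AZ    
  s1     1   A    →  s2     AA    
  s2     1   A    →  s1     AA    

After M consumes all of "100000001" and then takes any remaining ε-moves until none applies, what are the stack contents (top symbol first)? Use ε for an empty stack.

(s0, 100000001, Z)
  read 1, top Z: go to s0, push AZ → (s0, 00000001, AZ)
  read 0, top A: go to s0, push ε → (s0, 0000001, Z)
  read 0, top Z: go to s0, push AZ → (s0, 000001, AZ)
  read 0, top A: go to s0, push ε → (s0, 00001, Z)
  read 0, top Z: go to s0, push AZ → (s0, 0001, AZ)
  read 0, top A: go to s0, push ε → (s0, 001, Z)
  read 0, top Z: go to s0, push AZ → (s0, 01, AZ)
  read 0, top A: go to s0, push ε → (s0, 1, Z)
  read 1, top Z: go to s0, push AZ → (s0, ε, AZ)
All input consumed in state s0 with stack AZ.

AZ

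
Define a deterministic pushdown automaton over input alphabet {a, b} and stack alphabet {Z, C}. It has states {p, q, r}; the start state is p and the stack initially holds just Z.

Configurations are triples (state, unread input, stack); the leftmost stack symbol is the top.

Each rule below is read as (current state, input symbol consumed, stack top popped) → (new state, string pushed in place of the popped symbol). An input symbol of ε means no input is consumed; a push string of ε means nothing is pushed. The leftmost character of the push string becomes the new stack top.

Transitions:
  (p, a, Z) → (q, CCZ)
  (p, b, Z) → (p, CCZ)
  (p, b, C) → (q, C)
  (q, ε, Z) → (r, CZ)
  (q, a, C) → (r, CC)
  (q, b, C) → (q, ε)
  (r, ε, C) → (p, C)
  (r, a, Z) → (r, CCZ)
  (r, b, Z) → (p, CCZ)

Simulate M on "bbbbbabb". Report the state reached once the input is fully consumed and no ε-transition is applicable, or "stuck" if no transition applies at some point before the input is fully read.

(p, bbbbbabb, Z)
  read b, top Z: go to p, push CCZ → (p, bbbbabb, CCZ)
  read b, top C: go to q, push C → (q, bbbabb, CCZ)
  read b, top C: go to q, push ε → (q, bbabb, CZ)
  read b, top C: go to q, push ε → (q, babb, Z)
  ε-move, top Z: go to r, push CZ → (r, babb, CZ)
  ε-move, top C: go to p, push C → (p, babb, CZ)
  read b, top C: go to q, push C → (q, abb, CZ)
  read a, top C: go to r, push CC → (r, bb, CCZ)
  ε-move, top C: go to p, push C → (p, bb, CCZ)
  read b, top C: go to q, push C → (q, b, CCZ)
  read b, top C: go to q, push ε → (q, ε, CZ)
All input consumed; M is in state q.

q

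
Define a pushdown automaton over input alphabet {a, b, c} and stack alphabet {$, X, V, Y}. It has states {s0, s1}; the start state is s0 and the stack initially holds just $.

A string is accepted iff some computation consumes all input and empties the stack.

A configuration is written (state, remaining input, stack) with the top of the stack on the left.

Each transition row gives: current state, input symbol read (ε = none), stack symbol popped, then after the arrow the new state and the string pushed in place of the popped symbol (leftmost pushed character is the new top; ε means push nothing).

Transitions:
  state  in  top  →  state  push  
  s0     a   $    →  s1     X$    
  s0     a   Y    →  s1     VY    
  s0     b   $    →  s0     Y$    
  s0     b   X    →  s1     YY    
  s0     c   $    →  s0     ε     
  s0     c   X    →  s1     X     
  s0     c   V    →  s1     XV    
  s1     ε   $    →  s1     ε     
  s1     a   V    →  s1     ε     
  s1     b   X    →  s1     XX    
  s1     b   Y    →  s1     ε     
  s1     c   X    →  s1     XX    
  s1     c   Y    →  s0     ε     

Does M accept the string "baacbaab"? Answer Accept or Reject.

One accepting computation: (s0, baacbaab, $) ⊢ (s0, aacbaab, Y$) ⊢ (s1, acbaab, VY$) ⊢ (s1, cbaab, Y$) ⊢ (s0, baab, $) ⊢ (s0, aab, Y$) ⊢ (s1, ab, VY$) ⊢ (s1, b, Y$) ⊢ (s1, ε, $) ⊢ (s1, ε, ε)
All input consumed and the stack is empty.

Accept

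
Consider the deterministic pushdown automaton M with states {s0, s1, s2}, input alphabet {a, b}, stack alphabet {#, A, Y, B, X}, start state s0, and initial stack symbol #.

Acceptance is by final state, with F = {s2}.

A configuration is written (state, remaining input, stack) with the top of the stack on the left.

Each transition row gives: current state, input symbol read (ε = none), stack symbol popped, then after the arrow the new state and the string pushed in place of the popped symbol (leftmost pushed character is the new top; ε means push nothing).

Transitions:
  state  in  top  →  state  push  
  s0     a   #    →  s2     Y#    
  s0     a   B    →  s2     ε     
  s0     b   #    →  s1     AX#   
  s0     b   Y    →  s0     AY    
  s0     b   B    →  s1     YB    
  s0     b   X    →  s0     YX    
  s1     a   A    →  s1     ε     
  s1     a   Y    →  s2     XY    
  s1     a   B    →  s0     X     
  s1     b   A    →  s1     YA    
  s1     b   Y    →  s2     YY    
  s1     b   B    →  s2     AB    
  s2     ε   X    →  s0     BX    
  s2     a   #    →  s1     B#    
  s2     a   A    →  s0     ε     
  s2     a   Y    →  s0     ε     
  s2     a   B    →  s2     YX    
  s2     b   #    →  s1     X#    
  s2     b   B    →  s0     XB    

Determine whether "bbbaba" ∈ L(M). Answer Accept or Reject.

(s0, bbbaba, #)
  read b, top #: go to s1, push AX# → (s1, bbaba, AX#)
  read b, top A: go to s1, push YA → (s1, baba, YAX#)
  read b, top Y: go to s2, push YY → (s2, aba, YYAX#)
  read a, top Y: go to s0, push ε → (s0, ba, YAX#)
  read b, top Y: go to s0, push AY → (s0, a, AYAX#)
No transition applies at (s0, a, AYAX#); input not fully consumed.

Reject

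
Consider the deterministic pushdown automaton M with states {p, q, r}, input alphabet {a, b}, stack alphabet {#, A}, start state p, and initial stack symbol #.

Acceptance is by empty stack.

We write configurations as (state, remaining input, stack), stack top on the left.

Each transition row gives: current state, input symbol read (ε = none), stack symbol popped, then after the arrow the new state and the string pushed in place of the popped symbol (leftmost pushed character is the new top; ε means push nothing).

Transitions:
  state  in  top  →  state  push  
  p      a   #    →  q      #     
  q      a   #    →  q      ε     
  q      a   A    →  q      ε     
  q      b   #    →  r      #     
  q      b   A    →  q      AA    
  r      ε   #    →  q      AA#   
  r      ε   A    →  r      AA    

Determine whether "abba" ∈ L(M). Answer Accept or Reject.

Reject

(p, abba, #) ⊢ (q, bba, #) ⊢ (r, ba, #) ⊢ (q, ba, AA#) ⊢ (q, a, AAA#) ⊢ (q, ε, AA#)
All input consumed; stack is AA#, not empty, and no further ε-move applies.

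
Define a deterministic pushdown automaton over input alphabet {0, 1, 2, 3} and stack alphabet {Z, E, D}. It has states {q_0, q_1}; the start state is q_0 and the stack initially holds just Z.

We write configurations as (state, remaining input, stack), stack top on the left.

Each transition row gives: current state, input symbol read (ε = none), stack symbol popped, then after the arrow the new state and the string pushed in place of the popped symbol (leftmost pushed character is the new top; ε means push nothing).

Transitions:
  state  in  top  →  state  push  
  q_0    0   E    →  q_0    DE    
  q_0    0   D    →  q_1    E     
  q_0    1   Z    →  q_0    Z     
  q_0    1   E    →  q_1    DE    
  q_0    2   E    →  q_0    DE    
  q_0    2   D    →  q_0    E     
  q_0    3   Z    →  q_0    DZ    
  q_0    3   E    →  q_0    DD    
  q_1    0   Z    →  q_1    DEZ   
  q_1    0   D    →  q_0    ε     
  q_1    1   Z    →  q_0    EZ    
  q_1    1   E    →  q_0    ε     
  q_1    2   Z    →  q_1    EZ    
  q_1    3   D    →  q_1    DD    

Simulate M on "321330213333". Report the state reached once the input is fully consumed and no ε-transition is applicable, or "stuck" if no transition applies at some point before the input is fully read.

(q_0, 321330213333, Z) ⊢ (q_0, 21330213333, DZ) ⊢ (q_0, 1330213333, EZ) ⊢ (q_1, 330213333, DEZ) ⊢ (q_1, 30213333, DDEZ) ⊢ (q_1, 0213333, DDDEZ) ⊢ (q_0, 213333, DDEZ) ⊢ (q_0, 13333, EDEZ) ⊢ (q_1, 3333, DEDEZ) ⊢ (q_1, 333, DDEDEZ) ⊢ (q_1, 33, DDDEDEZ) ⊢ (q_1, 3, DDDDEDEZ) ⊢ (q_1, ε, DDDDDEDEZ)
All input consumed; M is in state q_1.

q_1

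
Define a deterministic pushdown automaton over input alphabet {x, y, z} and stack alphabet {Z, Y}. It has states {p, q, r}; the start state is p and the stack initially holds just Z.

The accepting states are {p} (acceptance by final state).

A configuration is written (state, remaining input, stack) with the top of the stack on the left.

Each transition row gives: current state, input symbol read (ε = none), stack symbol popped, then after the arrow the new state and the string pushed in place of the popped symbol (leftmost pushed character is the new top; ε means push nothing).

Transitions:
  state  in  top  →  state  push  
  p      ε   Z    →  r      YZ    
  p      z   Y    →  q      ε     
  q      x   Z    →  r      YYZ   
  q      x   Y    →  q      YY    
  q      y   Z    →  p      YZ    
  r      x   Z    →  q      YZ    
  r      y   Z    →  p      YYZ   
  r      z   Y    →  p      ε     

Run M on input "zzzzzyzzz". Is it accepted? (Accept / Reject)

Reject

(p, zzzzzyzzz, Z)
  ε-move, top Z: go to r, push YZ → (r, zzzzzyzzz, YZ)
  read z, top Y: go to p, push ε → (p, zzzzyzzz, Z)
  ε-move, top Z: go to r, push YZ → (r, zzzzyzzz, YZ)
  read z, top Y: go to p, push ε → (p, zzzyzzz, Z)
  ε-move, top Z: go to r, push YZ → (r, zzzyzzz, YZ)
  read z, top Y: go to p, push ε → (p, zzyzzz, Z)
  ε-move, top Z: go to r, push YZ → (r, zzyzzz, YZ)
  read z, top Y: go to p, push ε → (p, zyzzz, Z)
  ε-move, top Z: go to r, push YZ → (r, zyzzz, YZ)
  read z, top Y: go to p, push ε → (p, yzzz, Z)
  ε-move, top Z: go to r, push YZ → (r, yzzz, YZ)
No transition applies at (r, yzzz, YZ); input not fully consumed.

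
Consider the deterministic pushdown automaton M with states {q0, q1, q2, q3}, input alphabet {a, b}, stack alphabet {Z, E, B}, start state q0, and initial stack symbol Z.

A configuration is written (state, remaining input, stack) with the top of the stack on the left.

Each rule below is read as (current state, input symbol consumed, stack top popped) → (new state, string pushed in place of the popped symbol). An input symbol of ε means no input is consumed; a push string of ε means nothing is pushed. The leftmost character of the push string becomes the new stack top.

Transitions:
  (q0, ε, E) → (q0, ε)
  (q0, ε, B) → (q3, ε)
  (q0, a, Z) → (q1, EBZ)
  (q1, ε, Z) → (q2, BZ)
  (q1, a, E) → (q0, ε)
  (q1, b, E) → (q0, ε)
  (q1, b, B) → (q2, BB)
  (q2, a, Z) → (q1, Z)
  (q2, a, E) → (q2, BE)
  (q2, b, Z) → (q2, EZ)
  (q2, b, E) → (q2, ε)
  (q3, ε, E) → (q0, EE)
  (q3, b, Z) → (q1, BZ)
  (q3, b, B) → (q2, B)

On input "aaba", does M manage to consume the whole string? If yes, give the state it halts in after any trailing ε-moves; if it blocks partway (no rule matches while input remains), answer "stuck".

(q0, aaba, Z) ⊢ (q1, aba, EBZ) ⊢ (q0, ba, BZ) ⊢ (q3, ba, Z) ⊢ (q1, a, BZ)
No transition for (q1, a, top B); M blocks with input a remaining.

stuck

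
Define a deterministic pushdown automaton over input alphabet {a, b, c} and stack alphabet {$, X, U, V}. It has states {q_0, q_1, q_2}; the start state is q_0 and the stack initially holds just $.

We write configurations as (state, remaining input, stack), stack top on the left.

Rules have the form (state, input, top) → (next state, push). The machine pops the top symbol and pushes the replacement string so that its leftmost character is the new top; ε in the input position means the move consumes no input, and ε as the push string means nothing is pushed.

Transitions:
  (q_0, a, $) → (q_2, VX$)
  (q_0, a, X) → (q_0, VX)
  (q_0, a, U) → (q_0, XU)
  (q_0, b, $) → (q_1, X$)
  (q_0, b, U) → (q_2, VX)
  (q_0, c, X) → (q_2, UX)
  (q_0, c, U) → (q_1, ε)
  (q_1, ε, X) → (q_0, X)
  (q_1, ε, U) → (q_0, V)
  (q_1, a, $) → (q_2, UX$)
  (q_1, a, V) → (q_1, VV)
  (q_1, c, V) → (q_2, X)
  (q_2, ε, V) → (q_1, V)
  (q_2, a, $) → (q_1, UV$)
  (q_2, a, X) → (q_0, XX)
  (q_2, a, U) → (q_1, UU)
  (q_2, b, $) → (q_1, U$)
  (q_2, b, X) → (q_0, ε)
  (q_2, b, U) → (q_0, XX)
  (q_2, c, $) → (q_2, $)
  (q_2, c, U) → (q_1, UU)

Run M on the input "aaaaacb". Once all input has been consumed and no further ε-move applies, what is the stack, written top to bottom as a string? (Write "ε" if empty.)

VVVVX$

(q_0, aaaaacb, $) ⊢ (q_2, aaaacb, VX$) ⊢ (q_1, aaaacb, VX$) ⊢ (q_1, aaacb, VVX$) ⊢ (q_1, aacb, VVVX$) ⊢ (q_1, acb, VVVVX$) ⊢ (q_1, cb, VVVVVX$) ⊢ (q_2, b, XVVVVX$) ⊢ (q_0, ε, VVVVX$)
All input consumed in state q_0 with stack VVVVX$.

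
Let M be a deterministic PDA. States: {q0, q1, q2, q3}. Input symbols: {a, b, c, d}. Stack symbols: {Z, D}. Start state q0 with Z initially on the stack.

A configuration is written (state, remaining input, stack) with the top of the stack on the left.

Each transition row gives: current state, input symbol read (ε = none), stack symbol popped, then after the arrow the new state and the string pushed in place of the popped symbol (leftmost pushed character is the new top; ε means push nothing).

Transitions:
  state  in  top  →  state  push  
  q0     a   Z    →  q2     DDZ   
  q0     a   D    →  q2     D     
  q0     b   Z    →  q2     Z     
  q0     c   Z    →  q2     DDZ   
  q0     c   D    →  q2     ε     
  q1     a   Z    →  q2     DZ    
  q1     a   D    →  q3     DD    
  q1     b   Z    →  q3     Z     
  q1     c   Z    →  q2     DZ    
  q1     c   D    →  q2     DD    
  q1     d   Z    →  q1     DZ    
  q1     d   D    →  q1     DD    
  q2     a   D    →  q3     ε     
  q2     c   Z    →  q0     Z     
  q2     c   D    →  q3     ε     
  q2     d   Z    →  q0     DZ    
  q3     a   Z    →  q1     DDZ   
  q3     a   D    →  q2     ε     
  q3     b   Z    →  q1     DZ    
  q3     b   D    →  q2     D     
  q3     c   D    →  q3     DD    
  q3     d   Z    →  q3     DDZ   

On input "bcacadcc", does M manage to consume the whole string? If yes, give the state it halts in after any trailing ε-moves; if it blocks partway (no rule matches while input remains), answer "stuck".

(q0, bcacadcc, Z)
  read b, top Z: go to q2, push Z → (q2, cacadcc, Z)
  read c, top Z: go to q0, push Z → (q0, acadcc, Z)
  read a, top Z: go to q2, push DDZ → (q2, cadcc, DDZ)
  read c, top D: go to q3, push ε → (q3, adcc, DZ)
  read a, top D: go to q2, push ε → (q2, dcc, Z)
  read d, top Z: go to q0, push DZ → (q0, cc, DZ)
  read c, top D: go to q2, push ε → (q2, c, Z)
  read c, top Z: go to q0, push Z → (q0, ε, Z)
All input consumed; M is in state q0.

q0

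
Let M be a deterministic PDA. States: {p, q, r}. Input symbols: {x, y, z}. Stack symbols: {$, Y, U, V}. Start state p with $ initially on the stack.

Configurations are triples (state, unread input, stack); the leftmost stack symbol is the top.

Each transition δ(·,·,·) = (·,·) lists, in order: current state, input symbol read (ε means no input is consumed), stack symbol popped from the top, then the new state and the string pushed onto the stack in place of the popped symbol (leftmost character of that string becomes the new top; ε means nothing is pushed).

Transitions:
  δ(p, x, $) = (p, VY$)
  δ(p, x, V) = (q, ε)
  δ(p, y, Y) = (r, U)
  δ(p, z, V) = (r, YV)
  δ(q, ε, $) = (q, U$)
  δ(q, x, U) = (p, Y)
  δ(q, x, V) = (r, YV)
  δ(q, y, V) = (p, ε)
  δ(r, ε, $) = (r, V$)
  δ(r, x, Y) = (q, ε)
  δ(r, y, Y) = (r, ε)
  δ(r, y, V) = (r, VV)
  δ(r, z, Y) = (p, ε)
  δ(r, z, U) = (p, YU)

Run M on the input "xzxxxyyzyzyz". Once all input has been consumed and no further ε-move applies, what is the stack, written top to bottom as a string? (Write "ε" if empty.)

(p, xzxxxyyzyzyz, $) ⊢ (p, zxxxyyzyzyz, VY$) ⊢ (r, xxxyyzyzyz, YVY$) ⊢ (q, xxyyzyzyz, VY$) ⊢ (r, xyyzyzyz, YVY$) ⊢ (q, yyzyzyz, VY$) ⊢ (p, yzyzyz, Y$) ⊢ (r, zyzyz, U$) ⊢ (p, yzyz, YU$) ⊢ (r, zyz, UU$) ⊢ (p, yz, YUU$) ⊢ (r, z, UUU$) ⊢ (p, ε, YUUU$)
All input consumed in state p with stack YUUU$.

YUUU$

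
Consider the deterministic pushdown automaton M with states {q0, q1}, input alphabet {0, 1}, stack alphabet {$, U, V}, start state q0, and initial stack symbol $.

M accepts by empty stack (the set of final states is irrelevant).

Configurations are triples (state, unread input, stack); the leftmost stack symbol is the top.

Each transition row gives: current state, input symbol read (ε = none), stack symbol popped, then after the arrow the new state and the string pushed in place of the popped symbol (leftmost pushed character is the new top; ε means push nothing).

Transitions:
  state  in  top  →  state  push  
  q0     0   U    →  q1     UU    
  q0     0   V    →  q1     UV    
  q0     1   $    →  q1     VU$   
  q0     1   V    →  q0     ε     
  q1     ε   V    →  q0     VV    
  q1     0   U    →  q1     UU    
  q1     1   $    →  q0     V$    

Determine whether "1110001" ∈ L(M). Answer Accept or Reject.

(q0, 1110001, $)
  read 1, top $: go to q1, push VU$ → (q1, 110001, VU$)
  ε-move, top V: go to q0, push VV → (q0, 110001, VVU$)
  read 1, top V: go to q0, push ε → (q0, 10001, VU$)
  read 1, top V: go to q0, push ε → (q0, 0001, U$)
  read 0, top U: go to q1, push UU → (q1, 001, UU$)
  read 0, top U: go to q1, push UU → (q1, 01, UUU$)
  read 0, top U: go to q1, push UU → (q1, 1, UUUU$)
No transition applies at (q1, 1, UUUU$); input not fully consumed.

Reject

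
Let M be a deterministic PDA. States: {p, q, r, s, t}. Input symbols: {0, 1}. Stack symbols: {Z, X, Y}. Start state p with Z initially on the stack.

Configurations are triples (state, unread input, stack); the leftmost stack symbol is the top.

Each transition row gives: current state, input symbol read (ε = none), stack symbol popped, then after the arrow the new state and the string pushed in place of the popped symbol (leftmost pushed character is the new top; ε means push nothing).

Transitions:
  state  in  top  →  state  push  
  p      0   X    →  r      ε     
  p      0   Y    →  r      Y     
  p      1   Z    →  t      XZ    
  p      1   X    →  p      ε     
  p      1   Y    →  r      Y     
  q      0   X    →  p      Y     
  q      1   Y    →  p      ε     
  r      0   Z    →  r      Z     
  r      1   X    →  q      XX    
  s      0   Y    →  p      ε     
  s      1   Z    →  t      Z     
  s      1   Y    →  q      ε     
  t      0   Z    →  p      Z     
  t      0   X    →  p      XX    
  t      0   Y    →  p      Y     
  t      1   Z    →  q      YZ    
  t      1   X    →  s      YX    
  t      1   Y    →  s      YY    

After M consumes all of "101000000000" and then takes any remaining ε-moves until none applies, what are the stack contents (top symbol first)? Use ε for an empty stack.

Z

(p, 101000000000, Z)
  read 1, top Z: go to t, push XZ → (t, 01000000000, XZ)
  read 0, top X: go to p, push XX → (p, 1000000000, XXZ)
  read 1, top X: go to p, push ε → (p, 000000000, XZ)
  read 0, top X: go to r, push ε → (r, 00000000, Z)
  read 0, top Z: go to r, push Z → (r, 0000000, Z)
  read 0, top Z: go to r, push Z → (r, 000000, Z)
  read 0, top Z: go to r, push Z → (r, 00000, Z)
  read 0, top Z: go to r, push Z → (r, 0000, Z)
  read 0, top Z: go to r, push Z → (r, 000, Z)
  read 0, top Z: go to r, push Z → (r, 00, Z)
  read 0, top Z: go to r, push Z → (r, 0, Z)
  read 0, top Z: go to r, push Z → (r, ε, Z)
All input consumed in state r with stack Z.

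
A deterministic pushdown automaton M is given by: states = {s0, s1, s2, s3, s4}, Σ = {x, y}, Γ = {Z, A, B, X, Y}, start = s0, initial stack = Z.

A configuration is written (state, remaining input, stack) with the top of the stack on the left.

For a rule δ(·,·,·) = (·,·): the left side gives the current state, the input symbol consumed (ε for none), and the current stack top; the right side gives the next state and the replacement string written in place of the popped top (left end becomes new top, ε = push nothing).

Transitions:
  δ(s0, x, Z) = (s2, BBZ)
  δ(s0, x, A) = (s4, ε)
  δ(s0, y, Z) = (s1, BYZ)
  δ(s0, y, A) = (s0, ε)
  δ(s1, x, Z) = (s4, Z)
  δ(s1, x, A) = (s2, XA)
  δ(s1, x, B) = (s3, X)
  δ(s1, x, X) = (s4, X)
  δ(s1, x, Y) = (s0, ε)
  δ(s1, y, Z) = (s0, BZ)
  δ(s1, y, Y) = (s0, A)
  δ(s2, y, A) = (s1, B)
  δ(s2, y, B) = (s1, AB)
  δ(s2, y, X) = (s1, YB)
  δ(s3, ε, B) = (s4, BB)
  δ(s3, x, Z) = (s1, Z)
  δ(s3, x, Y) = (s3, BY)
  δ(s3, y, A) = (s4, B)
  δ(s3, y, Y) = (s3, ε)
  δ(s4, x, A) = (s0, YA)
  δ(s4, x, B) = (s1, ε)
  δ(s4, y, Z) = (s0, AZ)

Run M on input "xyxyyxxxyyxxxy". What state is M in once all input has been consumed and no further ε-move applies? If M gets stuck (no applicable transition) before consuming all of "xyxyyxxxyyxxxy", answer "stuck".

s1

(s0, xyxyyxxxyyxxxy, Z)
  read x, top Z: go to s2, push BBZ → (s2, yxyyxxxyyxxxy, BBZ)
  read y, top B: go to s1, push AB → (s1, xyyxxxyyxxxy, ABBZ)
  read x, top A: go to s2, push XA → (s2, yyxxxyyxxxy, XABBZ)
  read y, top X: go to s1, push YB → (s1, yxxxyyxxxy, YBABBZ)
  read y, top Y: go to s0, push A → (s0, xxxyyxxxy, ABABBZ)
  read x, top A: go to s4, push ε → (s4, xxyyxxxy, BABBZ)
  read x, top B: go to s1, push ε → (s1, xyyxxxy, ABBZ)
  read x, top A: go to s2, push XA → (s2, yyxxxy, XABBZ)
  read y, top X: go to s1, push YB → (s1, yxxxy, YBABBZ)
  read y, top Y: go to s0, push A → (s0, xxxy, ABABBZ)
  read x, top A: go to s4, push ε → (s4, xxy, BABBZ)
  read x, top B: go to s1, push ε → (s1, xy, ABBZ)
  read x, top A: go to s2, push XA → (s2, y, XABBZ)
  read y, top X: go to s1, push YB → (s1, ε, YBABBZ)
All input consumed; M is in state s1.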